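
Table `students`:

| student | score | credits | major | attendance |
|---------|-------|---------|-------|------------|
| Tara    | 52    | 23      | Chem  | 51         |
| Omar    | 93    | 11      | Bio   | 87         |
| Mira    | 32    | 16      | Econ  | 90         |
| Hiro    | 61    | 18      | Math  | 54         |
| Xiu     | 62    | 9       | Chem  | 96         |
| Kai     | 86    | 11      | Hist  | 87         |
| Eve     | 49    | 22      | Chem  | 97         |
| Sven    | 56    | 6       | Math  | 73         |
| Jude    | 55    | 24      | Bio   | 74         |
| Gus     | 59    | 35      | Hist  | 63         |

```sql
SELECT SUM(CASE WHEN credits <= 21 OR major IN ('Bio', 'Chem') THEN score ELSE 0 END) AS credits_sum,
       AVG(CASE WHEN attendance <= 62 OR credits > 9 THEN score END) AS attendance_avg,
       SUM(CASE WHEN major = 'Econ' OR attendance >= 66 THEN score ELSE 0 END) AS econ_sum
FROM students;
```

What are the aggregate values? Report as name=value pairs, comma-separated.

credits_sum=546, attendance_avg=60.875, econ_sum=433

[credits_sum: credits <= 21 OR major IN ('Bio', 'Chem')]
student=Tara: ✓ → 52
student=Omar: ✓ → 93
student=Mira: ✓ → 32
student=Hiro: ✓ → 61
student=Xiu: ✓ → 62
student=Kai: ✓ → 86
student=Eve: ✓ → 49
student=Sven: ✓ → 56
student=Jude: ✓ → 55
student=Gus: ✗
credits_sum = 52 + 93 + 32 + 61 + 62 + 86 + 49 + 56 + 55 = 546
—
[attendance_avg: attendance <= 62 OR credits > 9]
student=Tara: ✓ → 52
student=Omar: ✓ → 93
student=Mira: ✓ → 32
student=Hiro: ✓ → 61
student=Xiu: ✗
student=Kai: ✓ → 86
student=Eve: ✓ → 49
student=Sven: ✗
student=Jude: ✓ → 55
student=Gus: ✓ → 59
attendance_avg = (52 + 93 + 32 + 61 + 86 + 49 + 55 + 59) / 8 = 60.875
—
[econ_sum: major = 'Econ' OR attendance >= 66]
student=Tara: ✗
student=Omar: ✓ → 93
student=Mira: ✓ → 32
student=Hiro: ✗
student=Xiu: ✓ → 62
student=Kai: ✓ → 86
student=Eve: ✓ → 49
student=Sven: ✓ → 56
student=Jude: ✓ → 55
student=Gus: ✗
econ_sum = 93 + 32 + 62 + 86 + 49 + 56 + 55 = 433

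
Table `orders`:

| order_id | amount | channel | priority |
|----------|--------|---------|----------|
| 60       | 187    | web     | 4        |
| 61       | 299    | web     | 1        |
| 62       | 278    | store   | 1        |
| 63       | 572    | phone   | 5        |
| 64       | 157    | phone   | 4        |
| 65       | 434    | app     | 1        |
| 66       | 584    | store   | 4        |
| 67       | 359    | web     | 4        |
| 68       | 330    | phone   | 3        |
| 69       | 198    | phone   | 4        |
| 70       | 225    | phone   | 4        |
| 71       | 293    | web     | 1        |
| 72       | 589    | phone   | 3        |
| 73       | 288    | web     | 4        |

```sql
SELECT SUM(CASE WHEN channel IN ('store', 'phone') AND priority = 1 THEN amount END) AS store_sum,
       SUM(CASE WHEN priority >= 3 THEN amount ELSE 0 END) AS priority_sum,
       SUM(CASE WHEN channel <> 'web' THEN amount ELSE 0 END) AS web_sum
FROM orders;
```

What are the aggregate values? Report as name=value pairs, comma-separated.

store_sum=278, priority_sum=3489, web_sum=3367

[store_sum: channel IN ('store', 'phone') AND priority = 1]
order_id=60: ✗
order_id=61: ✗
order_id=62: ✓ → 278
order_id=63: ✗
order_id=64: ✗
order_id=65: ✗
order_id=66: ✗
order_id=67: ✗
order_id=68: ✗
order_id=69: ✗
order_id=70: ✗
order_id=71: ✗
order_id=72: ✗
order_id=73: ✗
store_sum = 278
—
[priority_sum: priority >= 3]
order_id=60: ✓ → 187
order_id=61: ✗
order_id=62: ✗
order_id=63: ✓ → 572
order_id=64: ✓ → 157
order_id=65: ✗
order_id=66: ✓ → 584
order_id=67: ✓ → 359
order_id=68: ✓ → 330
order_id=69: ✓ → 198
order_id=70: ✓ → 225
order_id=71: ✗
order_id=72: ✓ → 589
order_id=73: ✓ → 288
priority_sum = 187 + 572 + 157 + 584 + 359 + 330 + 198 + 225 + 589 + 288 = 3489
—
[web_sum: channel <> 'web']
order_id=60: ✗
order_id=61: ✗
order_id=62: ✓ → 278
order_id=63: ✓ → 572
order_id=64: ✓ → 157
order_id=65: ✓ → 434
order_id=66: ✓ → 584
order_id=67: ✗
order_id=68: ✓ → 330
order_id=69: ✓ → 198
order_id=70: ✓ → 225
order_id=71: ✗
order_id=72: ✓ → 589
order_id=73: ✗
web_sum = 278 + 572 + 157 + 434 + 584 + 330 + 198 + 225 + 589 = 3367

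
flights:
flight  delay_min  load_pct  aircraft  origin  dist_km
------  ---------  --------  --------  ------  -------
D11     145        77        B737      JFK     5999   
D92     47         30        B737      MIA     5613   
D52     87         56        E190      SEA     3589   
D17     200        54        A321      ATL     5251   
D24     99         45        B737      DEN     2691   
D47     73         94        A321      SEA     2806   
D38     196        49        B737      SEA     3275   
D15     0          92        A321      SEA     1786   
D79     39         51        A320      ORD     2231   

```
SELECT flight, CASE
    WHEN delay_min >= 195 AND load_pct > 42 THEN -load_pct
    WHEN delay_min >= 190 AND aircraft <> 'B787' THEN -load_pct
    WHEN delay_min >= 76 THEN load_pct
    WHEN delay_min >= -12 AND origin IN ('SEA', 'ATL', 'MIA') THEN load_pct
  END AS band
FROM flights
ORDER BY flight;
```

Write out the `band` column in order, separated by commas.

77, 92, -54, 45, -49, 94, 56, NULL, 30

flight=D11: delay_min >= 76 → 77
flight=D15: delay_min >= -12 AND origin IN ('SEA', 'ATL', 'MIA') → 92
flight=D17: delay_min >= 195 AND load_pct > 42 → -54
flight=D24: delay_min >= 76 → 45
flight=D38: delay_min >= 195 AND load_pct > 42 → -49
flight=D47: delay_min >= -12 AND origin IN ('SEA', 'ATL', 'MIA') → 94
flight=D52: delay_min >= 76 → 56
flight=D79: (no match → NULL) → NULL
flight=D92: delay_min >= -12 AND origin IN ('SEA', 'ATL', 'MIA') → 30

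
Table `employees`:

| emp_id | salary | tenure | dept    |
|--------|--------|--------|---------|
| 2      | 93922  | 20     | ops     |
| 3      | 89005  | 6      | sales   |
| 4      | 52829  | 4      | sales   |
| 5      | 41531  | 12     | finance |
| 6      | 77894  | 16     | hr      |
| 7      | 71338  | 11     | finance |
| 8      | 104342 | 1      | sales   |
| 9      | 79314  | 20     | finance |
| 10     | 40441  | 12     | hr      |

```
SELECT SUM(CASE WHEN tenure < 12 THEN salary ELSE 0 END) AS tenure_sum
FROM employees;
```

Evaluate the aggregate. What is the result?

emp_id=2: ✗
emp_id=3: ✓ → 89005
emp_id=4: ✓ → 52829
emp_id=5: ✗
emp_id=6: ✗
emp_id=7: ✓ → 71338
emp_id=8: ✓ → 104342
emp_id=9: ✗
emp_id=10: ✗
tenure_sum = 89005 + 52829 + 71338 + 104342 = 317514

317514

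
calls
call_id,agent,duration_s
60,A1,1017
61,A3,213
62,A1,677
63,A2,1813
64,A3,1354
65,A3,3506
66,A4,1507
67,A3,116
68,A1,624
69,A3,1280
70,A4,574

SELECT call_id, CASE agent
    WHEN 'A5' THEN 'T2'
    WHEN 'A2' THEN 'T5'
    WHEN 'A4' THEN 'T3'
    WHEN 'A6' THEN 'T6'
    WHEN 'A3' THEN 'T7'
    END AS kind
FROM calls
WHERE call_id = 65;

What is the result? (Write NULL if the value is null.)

T7

call_id = 65: agent=A3, duration_s=3506.
agent='A5' → false
agent='A2' → false
agent='A4' → false
agent='A6' → false
agent='A3' → true → T7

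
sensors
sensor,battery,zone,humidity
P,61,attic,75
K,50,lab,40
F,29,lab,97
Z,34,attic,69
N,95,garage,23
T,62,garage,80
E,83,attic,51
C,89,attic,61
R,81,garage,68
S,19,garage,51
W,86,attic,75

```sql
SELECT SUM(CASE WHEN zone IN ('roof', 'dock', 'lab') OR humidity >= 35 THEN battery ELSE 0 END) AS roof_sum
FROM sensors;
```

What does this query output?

594

sensor=P: ✓ → 61
sensor=K: ✓ → 50
sensor=F: ✓ → 29
sensor=Z: ✓ → 34
sensor=N: ✗
sensor=T: ✓ → 62
sensor=E: ✓ → 83
sensor=C: ✓ → 89
sensor=R: ✓ → 81
sensor=S: ✓ → 19
sensor=W: ✓ → 86
roof_sum = 61 + 50 + 29 + 34 + 62 + 83 + 89 + 81 + 19 + 86 = 594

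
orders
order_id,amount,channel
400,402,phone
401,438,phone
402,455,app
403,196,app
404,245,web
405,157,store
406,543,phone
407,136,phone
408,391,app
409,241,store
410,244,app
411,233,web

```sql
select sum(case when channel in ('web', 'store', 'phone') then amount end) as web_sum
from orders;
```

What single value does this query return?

order_id=400: ✓ → 402
order_id=401: ✓ → 438
order_id=402: ✗
order_id=403: ✗
order_id=404: ✓ → 245
order_id=405: ✓ → 157
order_id=406: ✓ → 543
order_id=407: ✓ → 136
order_id=408: ✗
order_id=409: ✓ → 241
order_id=410: ✗
order_id=411: ✓ → 233
web_sum = 402 + 438 + 245 + 157 + 543 + 136 + 241 + 233 = 2395

2395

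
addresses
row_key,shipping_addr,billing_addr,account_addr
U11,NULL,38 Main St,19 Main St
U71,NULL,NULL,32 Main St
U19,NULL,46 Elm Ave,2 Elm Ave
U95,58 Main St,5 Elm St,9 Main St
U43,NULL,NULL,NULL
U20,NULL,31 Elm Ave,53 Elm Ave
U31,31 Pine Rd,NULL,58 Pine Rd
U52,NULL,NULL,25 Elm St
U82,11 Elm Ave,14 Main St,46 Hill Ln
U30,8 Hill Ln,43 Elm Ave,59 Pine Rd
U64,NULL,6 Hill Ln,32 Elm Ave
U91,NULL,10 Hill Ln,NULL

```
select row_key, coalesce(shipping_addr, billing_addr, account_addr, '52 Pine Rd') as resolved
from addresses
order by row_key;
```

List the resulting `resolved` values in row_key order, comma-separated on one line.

38 Main St, 46 Elm Ave, 31 Elm Ave, 8 Hill Ln, 31 Pine Rd, 52 Pine Rd, 25 Elm St, 6 Hill Ln, 32 Main St, 11 Elm Ave, 10 Hill Ln, 58 Main St

row_key=U11: shipping_addr=NULL, billing_addr=38 Main St → 38 Main St
row_key=U19: shipping_addr=NULL, billing_addr=46 Elm Ave → 46 Elm Ave
row_key=U20: shipping_addr=NULL, billing_addr=31 Elm Ave → 31 Elm Ave
row_key=U30: shipping_addr=8 Hill Ln → 8 Hill Ln
row_key=U31: shipping_addr=31 Pine Rd → 31 Pine Rd
row_key=U43: shipping_addr=NULL, billing_addr=NULL, account_addr=NULL, → literal 52 Pine Rd → 52 Pine Rd
row_key=U52: shipping_addr=NULL, billing_addr=NULL, account_addr=25 Elm St → 25 Elm St
row_key=U64: shipping_addr=NULL, billing_addr=6 Hill Ln → 6 Hill Ln
row_key=U71: shipping_addr=NULL, billing_addr=NULL, account_addr=32 Main St → 32 Main St
row_key=U82: shipping_addr=11 Elm Ave → 11 Elm Ave
row_key=U91: shipping_addr=NULL, billing_addr=10 Hill Ln → 10 Hill Ln
row_key=U95: shipping_addr=58 Main St → 58 Main St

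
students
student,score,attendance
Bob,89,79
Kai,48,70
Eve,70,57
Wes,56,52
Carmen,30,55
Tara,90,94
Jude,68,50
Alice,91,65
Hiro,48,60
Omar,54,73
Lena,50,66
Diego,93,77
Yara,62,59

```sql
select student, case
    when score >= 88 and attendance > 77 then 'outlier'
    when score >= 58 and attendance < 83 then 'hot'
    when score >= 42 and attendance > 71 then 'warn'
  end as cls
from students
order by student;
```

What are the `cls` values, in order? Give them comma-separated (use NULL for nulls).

student=Alice: score >= 58 and attendance < 83 → hot
student=Bob: score >= 88 and attendance > 77 → outlier
student=Carmen: (no match → NULL) → NULL
student=Diego: score >= 58 and attendance < 83 → hot
student=Eve: score >= 58 and attendance < 83 → hot
student=Hiro: (no match → NULL) → NULL
student=Jude: score >= 58 and attendance < 83 → hot
student=Kai: (no match → NULL) → NULL
student=Lena: (no match → NULL) → NULL
student=Omar: score >= 42 and attendance > 71 → warn
student=Tara: score >= 88 and attendance > 77 → outlier
student=Wes: (no match → NULL) → NULL
student=Yara: score >= 58 and attendance < 83 → hot

hot, outlier, NULL, hot, hot, NULL, hot, NULL, NULL, warn, outlier, NULL, hot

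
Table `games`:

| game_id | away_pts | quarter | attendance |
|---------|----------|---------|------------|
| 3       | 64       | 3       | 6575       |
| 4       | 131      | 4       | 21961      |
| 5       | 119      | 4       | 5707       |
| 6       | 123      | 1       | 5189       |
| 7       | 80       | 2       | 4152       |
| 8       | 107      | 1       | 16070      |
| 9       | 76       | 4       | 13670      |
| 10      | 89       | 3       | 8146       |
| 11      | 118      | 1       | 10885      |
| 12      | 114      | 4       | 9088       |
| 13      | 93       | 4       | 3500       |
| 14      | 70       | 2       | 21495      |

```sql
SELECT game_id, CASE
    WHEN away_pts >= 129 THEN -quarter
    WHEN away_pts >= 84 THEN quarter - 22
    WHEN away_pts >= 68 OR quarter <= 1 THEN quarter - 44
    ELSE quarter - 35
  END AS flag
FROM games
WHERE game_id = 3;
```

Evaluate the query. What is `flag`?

-32

game_id = 3: away_pts=64, quarter=3, attendance=6575.
away_pts >= 129 → false
away_pts >= 84 → false
away_pts >= 68 OR quarter <= 1 → false
No prior WHEN matched → ELSE → -32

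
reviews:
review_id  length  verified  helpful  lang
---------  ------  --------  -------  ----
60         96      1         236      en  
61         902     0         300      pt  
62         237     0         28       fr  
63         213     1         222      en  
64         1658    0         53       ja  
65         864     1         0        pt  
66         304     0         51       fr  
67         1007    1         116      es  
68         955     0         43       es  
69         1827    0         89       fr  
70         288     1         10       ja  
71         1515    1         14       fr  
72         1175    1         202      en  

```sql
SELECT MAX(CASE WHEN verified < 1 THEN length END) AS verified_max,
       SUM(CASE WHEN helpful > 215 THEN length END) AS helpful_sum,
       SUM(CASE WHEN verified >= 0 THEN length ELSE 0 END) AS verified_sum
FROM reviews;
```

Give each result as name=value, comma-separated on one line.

verified_max=1827, helpful_sum=1211, verified_sum=11041

[verified_max: verified < 1]
review_id=60: ✗
review_id=61: ✓ → 902
review_id=62: ✓ → 237
review_id=63: ✗
review_id=64: ✓ → 1658
review_id=65: ✗
review_id=66: ✓ → 304
review_id=67: ✗
review_id=68: ✓ → 955
review_id=69: ✓ → 1827
review_id=70: ✗
review_id=71: ✗
review_id=72: ✗
verified_max = MAX(902, 237, 1658, 304, 955, 1827) = 1827
—
[helpful_sum: helpful > 215]
review_id=60: ✓ → 96
review_id=61: ✓ → 902
review_id=62: ✗
review_id=63: ✓ → 213
review_id=64: ✗
review_id=65: ✗
review_id=66: ✗
review_id=67: ✗
review_id=68: ✗
review_id=69: ✗
review_id=70: ✗
review_id=71: ✗
review_id=72: ✗
helpful_sum = 96 + 902 + 213 = 1211
—
[verified_sum: verified >= 0]
review_id=60: ✓ → 96
review_id=61: ✓ → 902
review_id=62: ✓ → 237
review_id=63: ✓ → 213
review_id=64: ✓ → 1658
review_id=65: ✓ → 864
review_id=66: ✓ → 304
review_id=67: ✓ → 1007
review_id=68: ✓ → 955
review_id=69: ✓ → 1827
review_id=70: ✓ → 288
review_id=71: ✓ → 1515
review_id=72: ✓ → 1175
verified_sum = 96 + 902 + 237 + 213 + 1658 + 864 + 304 + 1007 + 955 + 1827 + 288 + 1515 + 1175 = 11041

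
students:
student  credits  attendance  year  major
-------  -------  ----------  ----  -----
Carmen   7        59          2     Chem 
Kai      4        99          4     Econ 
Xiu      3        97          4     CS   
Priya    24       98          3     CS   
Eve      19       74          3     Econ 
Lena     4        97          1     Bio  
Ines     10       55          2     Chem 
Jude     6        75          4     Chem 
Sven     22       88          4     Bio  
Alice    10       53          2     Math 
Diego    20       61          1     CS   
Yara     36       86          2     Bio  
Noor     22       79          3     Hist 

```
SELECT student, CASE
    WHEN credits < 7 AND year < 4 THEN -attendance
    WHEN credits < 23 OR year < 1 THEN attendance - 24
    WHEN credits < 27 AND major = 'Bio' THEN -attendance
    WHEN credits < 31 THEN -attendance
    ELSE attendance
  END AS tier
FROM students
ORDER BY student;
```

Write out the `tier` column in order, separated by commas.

29, 35, 37, 50, 31, 51, 75, -97, 55, -98, 64, 73, 86

student=Alice: credits < 23 OR year < 1 → 29
student=Carmen: credits < 23 OR year < 1 → 35
student=Diego: credits < 23 OR year < 1 → 37
student=Eve: credits < 23 OR year < 1 → 50
student=Ines: credits < 23 OR year < 1 → 31
student=Jude: credits < 23 OR year < 1 → 51
student=Kai: credits < 23 OR year < 1 → 75
student=Lena: credits < 7 AND year < 4 → -97
student=Noor: credits < 23 OR year < 1 → 55
student=Priya: credits < 31 → -98
student=Sven: credits < 23 OR year < 1 → 64
student=Xiu: credits < 23 OR year < 1 → 73
student=Yara: ELSE → 86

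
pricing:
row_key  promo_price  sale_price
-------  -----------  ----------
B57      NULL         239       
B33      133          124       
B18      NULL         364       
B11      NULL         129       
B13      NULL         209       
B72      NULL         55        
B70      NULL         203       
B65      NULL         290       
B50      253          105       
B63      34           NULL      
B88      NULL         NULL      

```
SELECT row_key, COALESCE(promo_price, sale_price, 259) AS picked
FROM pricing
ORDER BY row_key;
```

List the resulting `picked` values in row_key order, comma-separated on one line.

129, 209, 364, 133, 253, 239, 34, 290, 203, 55, 259

row_key=B11: promo_price=NULL, sale_price=129 → 129
row_key=B13: promo_price=NULL, sale_price=209 → 209
row_key=B18: promo_price=NULL, sale_price=364 → 364
row_key=B33: promo_price=133 → 133
row_key=B50: promo_price=253 → 253
row_key=B57: promo_price=NULL, sale_price=239 → 239
row_key=B63: promo_price=34 → 34
row_key=B65: promo_price=NULL, sale_price=290 → 290
row_key=B70: promo_price=NULL, sale_price=203 → 203
row_key=B72: promo_price=NULL, sale_price=55 → 55
row_key=B88: promo_price=NULL, sale_price=NULL, → literal 259 → 259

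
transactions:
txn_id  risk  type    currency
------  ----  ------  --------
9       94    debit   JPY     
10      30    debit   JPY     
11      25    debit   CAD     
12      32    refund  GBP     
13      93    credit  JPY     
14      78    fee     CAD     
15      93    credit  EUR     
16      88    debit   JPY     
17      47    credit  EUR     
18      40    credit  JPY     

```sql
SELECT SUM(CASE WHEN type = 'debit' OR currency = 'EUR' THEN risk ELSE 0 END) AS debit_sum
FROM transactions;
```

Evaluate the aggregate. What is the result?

txn_id=9: ✓ → 94
txn_id=10: ✓ → 30
txn_id=11: ✓ → 25
txn_id=12: ✗
txn_id=13: ✗
txn_id=14: ✗
txn_id=15: ✓ → 93
txn_id=16: ✓ → 88
txn_id=17: ✓ → 47
txn_id=18: ✗
debit_sum = 94 + 30 + 25 + 93 + 88 + 47 = 377

377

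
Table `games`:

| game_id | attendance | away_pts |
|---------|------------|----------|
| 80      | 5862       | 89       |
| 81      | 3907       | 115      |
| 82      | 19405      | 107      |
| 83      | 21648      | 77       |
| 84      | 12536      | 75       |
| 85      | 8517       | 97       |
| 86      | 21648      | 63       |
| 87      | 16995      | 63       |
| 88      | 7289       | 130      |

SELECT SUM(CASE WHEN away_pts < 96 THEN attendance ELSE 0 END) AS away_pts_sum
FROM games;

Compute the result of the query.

78689

game_id=80: ✓ → 5862
game_id=81: ✗
game_id=82: ✗
game_id=83: ✓ → 21648
game_id=84: ✓ → 12536
game_id=85: ✗
game_id=86: ✓ → 21648
game_id=87: ✓ → 16995
game_id=88: ✗
away_pts_sum = 5862 + 21648 + 12536 + 21648 + 16995 = 78689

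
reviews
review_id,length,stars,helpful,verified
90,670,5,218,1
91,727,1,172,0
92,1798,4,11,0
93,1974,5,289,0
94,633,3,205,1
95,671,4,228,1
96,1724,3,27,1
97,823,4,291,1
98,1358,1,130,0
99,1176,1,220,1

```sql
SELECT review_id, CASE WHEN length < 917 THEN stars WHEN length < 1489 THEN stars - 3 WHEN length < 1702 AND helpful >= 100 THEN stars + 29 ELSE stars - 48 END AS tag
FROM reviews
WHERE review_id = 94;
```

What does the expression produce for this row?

review_id = 94: length=633, stars=3, helpful=205, verified=1.
length < 917 → true → 3

3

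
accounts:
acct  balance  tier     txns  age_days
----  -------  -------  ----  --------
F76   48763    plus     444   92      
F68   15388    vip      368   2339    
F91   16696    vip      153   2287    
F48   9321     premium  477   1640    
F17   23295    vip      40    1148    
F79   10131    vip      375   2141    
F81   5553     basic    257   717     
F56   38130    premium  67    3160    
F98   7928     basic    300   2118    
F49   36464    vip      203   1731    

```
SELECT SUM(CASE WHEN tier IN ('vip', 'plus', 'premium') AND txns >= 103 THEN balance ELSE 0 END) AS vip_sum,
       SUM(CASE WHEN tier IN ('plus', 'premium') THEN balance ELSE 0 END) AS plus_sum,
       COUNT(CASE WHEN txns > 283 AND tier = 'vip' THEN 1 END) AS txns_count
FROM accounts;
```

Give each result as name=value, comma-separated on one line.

[vip_sum: tier IN ('vip', 'plus', 'premium') AND txns >= 103]
acct=F76: ✓ → 48763
acct=F68: ✓ → 15388
acct=F91: ✓ → 16696
acct=F48: ✓ → 9321
acct=F17: ✗
acct=F79: ✓ → 10131
acct=F81: ✗
acct=F56: ✗
acct=F98: ✗
acct=F49: ✓ → 36464
vip_sum = 48763 + 15388 + 16696 + 9321 + 10131 + 36464 = 136763
—
[plus_sum: tier IN ('plus', 'premium')]
acct=F76: ✓ → 48763
acct=F68: ✗
acct=F91: ✗
acct=F48: ✓ → 9321
acct=F17: ✗
acct=F79: ✗
acct=F81: ✗
acct=F56: ✓ → 38130
acct=F98: ✗
acct=F49: ✗
plus_sum = 48763 + 9321 + 38130 = 96214
—
[txns_count: txns > 283 AND tier = 'vip']
acct=F76: ✗
acct=F68: ✓ → 1
acct=F91: ✗
acct=F48: ✗
acct=F17: ✗
acct=F79: ✓ → 1
acct=F81: ✗
acct=F56: ✗
acct=F98: ✗
acct=F49: ✗
txns_count = COUNT(1, 1) = 2

vip_sum=136763, plus_sum=96214, txns_count=2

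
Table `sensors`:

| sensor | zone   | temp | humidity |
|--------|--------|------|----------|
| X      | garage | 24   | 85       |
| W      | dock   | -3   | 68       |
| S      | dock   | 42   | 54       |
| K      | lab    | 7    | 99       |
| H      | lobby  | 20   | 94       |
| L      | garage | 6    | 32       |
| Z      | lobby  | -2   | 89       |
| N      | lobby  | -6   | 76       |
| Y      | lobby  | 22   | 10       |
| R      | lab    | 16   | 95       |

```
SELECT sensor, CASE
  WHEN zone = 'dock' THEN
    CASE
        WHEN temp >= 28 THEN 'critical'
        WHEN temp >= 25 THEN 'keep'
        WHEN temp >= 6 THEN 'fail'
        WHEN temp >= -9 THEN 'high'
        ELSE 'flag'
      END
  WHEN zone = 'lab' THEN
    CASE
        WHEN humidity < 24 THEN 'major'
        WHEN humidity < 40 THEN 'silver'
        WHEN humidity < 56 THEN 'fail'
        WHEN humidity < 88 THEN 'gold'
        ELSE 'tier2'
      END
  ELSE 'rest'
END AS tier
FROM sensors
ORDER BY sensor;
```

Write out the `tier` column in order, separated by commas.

rest, tier2, rest, rest, tier2, critical, high, rest, rest, rest

sensor=H: zone='lobby' → outer ELSE → rest
sensor=K: zone='lab' → inner[ELSE] → tier2
sensor=L: zone='garage' → outer ELSE → rest
sensor=N: zone='lobby' → outer ELSE → rest
sensor=R: zone='lab' → inner[ELSE] → tier2
sensor=S: zone='dock' → inner[temp >= 28] → critical
sensor=W: zone='dock' → inner[temp >= -9] → high
sensor=X: zone='garage' → outer ELSE → rest
sensor=Y: zone='lobby' → outer ELSE → rest
sensor=Z: zone='lobby' → outer ELSE → rest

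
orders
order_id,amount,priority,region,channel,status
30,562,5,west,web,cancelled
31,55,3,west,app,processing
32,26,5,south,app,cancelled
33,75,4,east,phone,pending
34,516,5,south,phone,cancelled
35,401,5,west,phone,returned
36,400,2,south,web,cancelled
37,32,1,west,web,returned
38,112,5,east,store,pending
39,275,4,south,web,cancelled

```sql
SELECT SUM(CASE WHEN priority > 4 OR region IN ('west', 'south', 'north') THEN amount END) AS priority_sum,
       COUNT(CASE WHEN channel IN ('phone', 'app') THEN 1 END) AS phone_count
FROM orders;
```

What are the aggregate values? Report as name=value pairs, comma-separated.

[priority_sum: priority > 4 OR region IN ('west', 'south', 'north')]
order_id=30: ✓ → 562
order_id=31: ✓ → 55
order_id=32: ✓ → 26
order_id=33: ✗
order_id=34: ✓ → 516
order_id=35: ✓ → 401
order_id=36: ✓ → 400
order_id=37: ✓ → 32
order_id=38: ✓ → 112
order_id=39: ✓ → 275
priority_sum = 562 + 55 + 26 + 516 + 401 + 400 + 32 + 112 + 275 = 2379
—
[phone_count: channel IN ('phone', 'app')]
order_id=30: ✗
order_id=31: ✓ → 1
order_id=32: ✓ → 1
order_id=33: ✓ → 1
order_id=34: ✓ → 1
order_id=35: ✓ → 1
order_id=36: ✗
order_id=37: ✗
order_id=38: ✗
order_id=39: ✗
phone_count = COUNT(1, 1, 1, 1, 1) = 5

priority_sum=2379, phone_count=5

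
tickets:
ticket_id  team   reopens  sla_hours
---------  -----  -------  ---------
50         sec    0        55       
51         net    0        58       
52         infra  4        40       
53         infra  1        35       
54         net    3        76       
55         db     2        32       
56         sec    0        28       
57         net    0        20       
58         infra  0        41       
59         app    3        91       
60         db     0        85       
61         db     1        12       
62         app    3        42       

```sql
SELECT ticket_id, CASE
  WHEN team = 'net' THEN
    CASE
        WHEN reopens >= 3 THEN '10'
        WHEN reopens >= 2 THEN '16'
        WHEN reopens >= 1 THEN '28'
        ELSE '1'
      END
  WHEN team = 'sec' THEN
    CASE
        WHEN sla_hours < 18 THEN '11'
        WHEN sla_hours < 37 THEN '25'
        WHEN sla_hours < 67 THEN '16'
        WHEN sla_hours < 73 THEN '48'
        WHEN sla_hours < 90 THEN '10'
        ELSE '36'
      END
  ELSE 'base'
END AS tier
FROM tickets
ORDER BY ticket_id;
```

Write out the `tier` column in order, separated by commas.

16, 1, base, base, 10, base, 25, 1, base, base, base, base, base

ticket_id=50: team='sec' → inner[sla_hours < 67] → 16
ticket_id=51: team='net' → inner[ELSE] → 1
ticket_id=52: team='infra' → outer ELSE → base
ticket_id=53: team='infra' → outer ELSE → base
ticket_id=54: team='net' → inner[reopens >= 3] → 10
ticket_id=55: team='db' → outer ELSE → base
ticket_id=56: team='sec' → inner[sla_hours < 37] → 25
ticket_id=57: team='net' → inner[ELSE] → 1
ticket_id=58: team='infra' → outer ELSE → base
ticket_id=59: team='app' → outer ELSE → base
ticket_id=60: team='db' → outer ELSE → base
ticket_id=61: team='db' → outer ELSE → base
ticket_id=62: team='app' → outer ELSE → base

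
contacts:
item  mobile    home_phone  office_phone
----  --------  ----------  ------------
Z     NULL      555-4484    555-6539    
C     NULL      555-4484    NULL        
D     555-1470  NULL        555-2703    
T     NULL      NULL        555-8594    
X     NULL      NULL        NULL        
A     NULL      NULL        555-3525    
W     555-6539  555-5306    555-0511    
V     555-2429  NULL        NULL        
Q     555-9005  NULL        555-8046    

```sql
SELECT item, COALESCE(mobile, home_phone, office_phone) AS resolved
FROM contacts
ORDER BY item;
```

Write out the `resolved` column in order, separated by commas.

555-3525, 555-4484, 555-1470, 555-9005, 555-8594, 555-2429, 555-6539, NULL, 555-4484

item=A: mobile=NULL, home_phone=NULL, office_phone=555-3525 → 555-3525
item=C: mobile=NULL, home_phone=555-4484 → 555-4484
item=D: mobile=555-1470 → 555-1470
item=Q: mobile=555-9005 → 555-9005
item=T: mobile=NULL, home_phone=NULL, office_phone=555-8594 → 555-8594
item=V: mobile=555-2429 → 555-2429
item=W: mobile=555-6539 → 555-6539
item=X: mobile=NULL, home_phone=NULL, office_phone=NULL (all NULL) → NULL
item=Z: mobile=NULL, home_phone=555-4484 → 555-4484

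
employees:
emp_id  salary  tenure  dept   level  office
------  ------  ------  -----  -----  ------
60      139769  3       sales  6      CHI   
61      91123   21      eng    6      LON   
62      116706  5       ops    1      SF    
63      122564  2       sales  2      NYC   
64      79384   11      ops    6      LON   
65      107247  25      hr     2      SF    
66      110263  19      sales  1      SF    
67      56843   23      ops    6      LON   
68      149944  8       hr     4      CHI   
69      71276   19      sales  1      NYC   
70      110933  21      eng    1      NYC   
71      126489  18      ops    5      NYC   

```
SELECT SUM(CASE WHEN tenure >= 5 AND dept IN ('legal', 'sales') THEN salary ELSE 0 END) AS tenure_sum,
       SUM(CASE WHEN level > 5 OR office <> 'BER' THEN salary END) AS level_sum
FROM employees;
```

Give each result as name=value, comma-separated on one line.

tenure_sum=181539, level_sum=1282541

[tenure_sum: tenure >= 5 AND dept IN ('legal', 'sales')]
emp_id=60: ✗
emp_id=61: ✗
emp_id=62: ✗
emp_id=63: ✗
emp_id=64: ✗
emp_id=65: ✗
emp_id=66: ✓ → 110263
emp_id=67: ✗
emp_id=68: ✗
emp_id=69: ✓ → 71276
emp_id=70: ✗
emp_id=71: ✗
tenure_sum = 110263 + 71276 = 181539
—
[level_sum: level > 5 OR office <> 'BER']
emp_id=60: ✓ → 139769
emp_id=61: ✓ → 91123
emp_id=62: ✓ → 116706
emp_id=63: ✓ → 122564
emp_id=64: ✓ → 79384
emp_id=65: ✓ → 107247
emp_id=66: ✓ → 110263
emp_id=67: ✓ → 56843
emp_id=68: ✓ → 149944
emp_id=69: ✓ → 71276
emp_id=70: ✓ → 110933
emp_id=71: ✓ → 126489
level_sum = 139769 + 91123 + 116706 + 122564 + 79384 + 107247 + 110263 + 56843 + 149944 + 71276 + 110933 + 126489 = 1282541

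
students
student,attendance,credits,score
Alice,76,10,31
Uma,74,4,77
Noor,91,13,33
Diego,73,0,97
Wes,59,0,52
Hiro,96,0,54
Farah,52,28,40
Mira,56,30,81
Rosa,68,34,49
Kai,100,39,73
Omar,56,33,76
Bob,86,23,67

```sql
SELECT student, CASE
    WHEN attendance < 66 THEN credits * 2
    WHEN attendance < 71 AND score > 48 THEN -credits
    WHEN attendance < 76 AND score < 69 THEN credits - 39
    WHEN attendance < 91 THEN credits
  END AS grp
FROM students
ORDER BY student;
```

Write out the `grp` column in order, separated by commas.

student=Alice: attendance < 91 → 10
student=Bob: attendance < 91 → 23
student=Diego: attendance < 91 → 0
student=Farah: attendance < 66 → 56
student=Hiro: (no match → NULL) → NULL
student=Kai: (no match → NULL) → NULL
student=Mira: attendance < 66 → 60
student=Noor: (no match → NULL) → NULL
student=Omar: attendance < 66 → 66
student=Rosa: attendance < 71 AND score > 48 → -34
student=Uma: attendance < 91 → 4
student=Wes: attendance < 66 → 0

10, 23, 0, 56, NULL, NULL, 60, NULL, 66, -34, 4, 0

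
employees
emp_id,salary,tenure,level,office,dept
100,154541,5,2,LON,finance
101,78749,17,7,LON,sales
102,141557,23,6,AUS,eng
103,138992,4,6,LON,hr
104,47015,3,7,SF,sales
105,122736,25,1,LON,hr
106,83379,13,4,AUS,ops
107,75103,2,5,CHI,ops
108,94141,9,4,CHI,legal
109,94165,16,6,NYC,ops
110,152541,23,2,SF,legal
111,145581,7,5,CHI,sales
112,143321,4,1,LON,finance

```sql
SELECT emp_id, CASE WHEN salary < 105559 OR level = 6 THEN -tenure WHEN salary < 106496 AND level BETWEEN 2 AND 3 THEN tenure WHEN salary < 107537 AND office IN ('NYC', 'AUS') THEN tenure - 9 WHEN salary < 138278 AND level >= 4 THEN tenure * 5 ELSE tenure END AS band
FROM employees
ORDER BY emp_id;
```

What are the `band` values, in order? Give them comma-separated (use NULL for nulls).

emp_id=100: ELSE → 5
emp_id=101: salary < 105559 OR level = 6 → -17
emp_id=102: salary < 105559 OR level = 6 → -23
emp_id=103: salary < 105559 OR level = 6 → -4
emp_id=104: salary < 105559 OR level = 6 → -3
emp_id=105: ELSE → 25
emp_id=106: salary < 105559 OR level = 6 → -13
emp_id=107: salary < 105559 OR level = 6 → -2
emp_id=108: salary < 105559 OR level = 6 → -9
emp_id=109: salary < 105559 OR level = 6 → -16
emp_id=110: ELSE → 23
emp_id=111: ELSE → 7
emp_id=112: ELSE → 4

5, -17, -23, -4, -3, 25, -13, -2, -9, -16, 23, 7, 4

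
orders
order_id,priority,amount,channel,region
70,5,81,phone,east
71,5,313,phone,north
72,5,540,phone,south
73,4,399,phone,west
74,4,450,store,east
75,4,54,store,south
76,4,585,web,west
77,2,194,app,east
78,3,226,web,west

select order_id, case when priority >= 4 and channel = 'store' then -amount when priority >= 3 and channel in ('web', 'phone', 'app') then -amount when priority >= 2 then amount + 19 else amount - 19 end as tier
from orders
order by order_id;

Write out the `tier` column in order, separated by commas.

order_id=70: priority >= 3 and channel in ('web', 'phone', 'app') → -81
order_id=71: priority >= 3 and channel in ('web', 'phone', 'app') → -313
order_id=72: priority >= 3 and channel in ('web', 'phone', 'app') → -540
order_id=73: priority >= 3 and channel in ('web', 'phone', 'app') → -399
order_id=74: priority >= 4 and channel = 'store' → -450
order_id=75: priority >= 4 and channel = 'store' → -54
order_id=76: priority >= 3 and channel in ('web', 'phone', 'app') → -585
order_id=77: priority >= 2 → 213
order_id=78: priority >= 3 and channel in ('web', 'phone', 'app') → -226

-81, -313, -540, -399, -450, -54, -585, 213, -226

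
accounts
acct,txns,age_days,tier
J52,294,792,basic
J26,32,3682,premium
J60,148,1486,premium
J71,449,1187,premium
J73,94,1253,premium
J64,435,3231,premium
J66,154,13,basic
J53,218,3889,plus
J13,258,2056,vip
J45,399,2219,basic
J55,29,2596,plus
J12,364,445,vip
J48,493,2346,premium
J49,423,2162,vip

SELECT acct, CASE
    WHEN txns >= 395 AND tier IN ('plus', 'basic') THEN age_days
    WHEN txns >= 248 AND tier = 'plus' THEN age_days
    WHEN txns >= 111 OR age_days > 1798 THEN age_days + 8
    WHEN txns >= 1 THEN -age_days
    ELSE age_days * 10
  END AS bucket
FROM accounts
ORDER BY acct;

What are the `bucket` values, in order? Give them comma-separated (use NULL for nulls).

acct=J12: txns >= 111 OR age_days > 1798 → 453
acct=J13: txns >= 111 OR age_days > 1798 → 2064
acct=J26: txns >= 111 OR age_days > 1798 → 3690
acct=J45: txns >= 395 AND tier IN ('plus', 'basic') → 2219
acct=J48: txns >= 111 OR age_days > 1798 → 2354
acct=J49: txns >= 111 OR age_days > 1798 → 2170
acct=J52: txns >= 111 OR age_days > 1798 → 800
acct=J53: txns >= 111 OR age_days > 1798 → 3897
acct=J55: txns >= 111 OR age_days > 1798 → 2604
acct=J60: txns >= 111 OR age_days > 1798 → 1494
acct=J64: txns >= 111 OR age_days > 1798 → 3239
acct=J66: txns >= 111 OR age_days > 1798 → 21
acct=J71: txns >= 111 OR age_days > 1798 → 1195
acct=J73: txns >= 1 → -1253

453, 2064, 3690, 2219, 2354, 2170, 800, 3897, 2604, 1494, 3239, 21, 1195, -1253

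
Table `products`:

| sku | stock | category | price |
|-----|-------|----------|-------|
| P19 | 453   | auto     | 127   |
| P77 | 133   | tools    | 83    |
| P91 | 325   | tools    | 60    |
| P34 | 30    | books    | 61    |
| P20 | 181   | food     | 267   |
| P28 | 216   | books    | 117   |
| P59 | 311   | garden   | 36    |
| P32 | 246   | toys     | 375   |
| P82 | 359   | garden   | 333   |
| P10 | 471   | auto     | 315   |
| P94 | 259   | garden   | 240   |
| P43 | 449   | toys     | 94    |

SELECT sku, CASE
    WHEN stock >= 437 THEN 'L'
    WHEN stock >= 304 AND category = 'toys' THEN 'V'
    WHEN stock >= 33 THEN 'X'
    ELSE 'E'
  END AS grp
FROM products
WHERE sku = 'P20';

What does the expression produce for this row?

sku = P20: stock=181, category=food, price=267.
stock >= 437 → false
stock >= 304 AND category = 'toys' → false
stock >= 33 → true → X

X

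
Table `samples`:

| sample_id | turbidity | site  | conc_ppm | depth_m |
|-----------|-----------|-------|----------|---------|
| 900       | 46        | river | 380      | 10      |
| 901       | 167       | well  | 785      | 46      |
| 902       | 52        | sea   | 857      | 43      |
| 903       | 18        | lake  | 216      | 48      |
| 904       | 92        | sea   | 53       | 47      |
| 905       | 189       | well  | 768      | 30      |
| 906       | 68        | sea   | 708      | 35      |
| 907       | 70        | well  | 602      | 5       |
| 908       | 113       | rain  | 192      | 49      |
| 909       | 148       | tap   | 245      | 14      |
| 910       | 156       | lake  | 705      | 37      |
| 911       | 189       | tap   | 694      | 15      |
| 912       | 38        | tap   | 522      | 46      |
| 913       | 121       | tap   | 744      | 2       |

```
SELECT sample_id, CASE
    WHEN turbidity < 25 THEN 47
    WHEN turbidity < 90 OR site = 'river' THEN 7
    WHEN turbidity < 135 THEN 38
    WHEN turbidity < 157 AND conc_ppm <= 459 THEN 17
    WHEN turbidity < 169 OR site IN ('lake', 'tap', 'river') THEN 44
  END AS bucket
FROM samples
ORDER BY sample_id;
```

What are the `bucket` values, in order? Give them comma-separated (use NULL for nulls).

sample_id=900: turbidity < 90 OR site = 'river' → 7
sample_id=901: turbidity < 169 OR site IN ('lake', 'tap', 'river') → 44
sample_id=902: turbidity < 90 OR site = 'river' → 7
sample_id=903: turbidity < 25 → 47
sample_id=904: turbidity < 135 → 38
sample_id=905: (no match → NULL) → NULL
sample_id=906: turbidity < 90 OR site = 'river' → 7
sample_id=907: turbidity < 90 OR site = 'river' → 7
sample_id=908: turbidity < 135 → 38
sample_id=909: turbidity < 157 AND conc_ppm <= 459 → 17
sample_id=910: turbidity < 169 OR site IN ('lake', 'tap', 'river') → 44
sample_id=911: turbidity < 169 OR site IN ('lake', 'tap', 'river') → 44
sample_id=912: turbidity < 90 OR site = 'river' → 7
sample_id=913: turbidity < 135 → 38

7, 44, 7, 47, 38, NULL, 7, 7, 38, 17, 44, 44, 7, 38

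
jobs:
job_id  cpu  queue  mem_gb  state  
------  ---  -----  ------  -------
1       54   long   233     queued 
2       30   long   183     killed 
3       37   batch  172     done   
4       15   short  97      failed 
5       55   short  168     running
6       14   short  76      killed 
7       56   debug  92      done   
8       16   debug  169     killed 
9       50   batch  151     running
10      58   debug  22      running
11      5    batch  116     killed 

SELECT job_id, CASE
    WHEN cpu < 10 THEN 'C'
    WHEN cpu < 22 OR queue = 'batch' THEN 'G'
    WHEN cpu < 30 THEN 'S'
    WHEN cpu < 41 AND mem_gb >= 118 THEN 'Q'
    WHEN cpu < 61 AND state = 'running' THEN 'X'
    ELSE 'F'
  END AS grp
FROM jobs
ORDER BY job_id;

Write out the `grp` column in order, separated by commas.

F, Q, G, G, X, G, F, G, G, X, C

job_id=1: ELSE → F
job_id=2: cpu < 41 AND mem_gb >= 118 → Q
job_id=3: cpu < 22 OR queue = 'batch' → G
job_id=4: cpu < 22 OR queue = 'batch' → G
job_id=5: cpu < 61 AND state = 'running' → X
job_id=6: cpu < 22 OR queue = 'batch' → G
job_id=7: ELSE → F
job_id=8: cpu < 22 OR queue = 'batch' → G
job_id=9: cpu < 22 OR queue = 'batch' → G
job_id=10: cpu < 61 AND state = 'running' → X
job_id=11: cpu < 10 → C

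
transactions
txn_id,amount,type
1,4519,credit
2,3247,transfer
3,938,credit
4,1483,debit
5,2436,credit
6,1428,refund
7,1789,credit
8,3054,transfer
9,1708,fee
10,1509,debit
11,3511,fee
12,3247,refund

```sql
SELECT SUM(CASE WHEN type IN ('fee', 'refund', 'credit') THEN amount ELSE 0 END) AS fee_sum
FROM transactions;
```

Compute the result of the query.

txn_id=1: ✓ → 4519
txn_id=2: ✗
txn_id=3: ✓ → 938
txn_id=4: ✗
txn_id=5: ✓ → 2436
txn_id=6: ✓ → 1428
txn_id=7: ✓ → 1789
txn_id=8: ✗
txn_id=9: ✓ → 1708
txn_id=10: ✗
txn_id=11: ✓ → 3511
txn_id=12: ✓ → 3247
fee_sum = 4519 + 938 + 2436 + 1428 + 1789 + 1708 + 3511 + 3247 = 19576

19576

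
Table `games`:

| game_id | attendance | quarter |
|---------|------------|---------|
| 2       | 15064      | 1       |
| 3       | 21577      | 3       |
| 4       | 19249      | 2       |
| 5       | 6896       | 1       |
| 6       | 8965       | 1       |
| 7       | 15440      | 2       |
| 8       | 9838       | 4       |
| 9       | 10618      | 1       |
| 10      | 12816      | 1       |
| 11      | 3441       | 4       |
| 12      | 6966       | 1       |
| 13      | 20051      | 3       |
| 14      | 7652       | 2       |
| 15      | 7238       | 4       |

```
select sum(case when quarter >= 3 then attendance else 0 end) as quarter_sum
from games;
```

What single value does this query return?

game_id=2: ✗
game_id=3: ✓ → 21577
game_id=4: ✗
game_id=5: ✗
game_id=6: ✗
game_id=7: ✗
game_id=8: ✓ → 9838
game_id=9: ✗
game_id=10: ✗
game_id=11: ✓ → 3441
game_id=12: ✗
game_id=13: ✓ → 20051
game_id=14: ✗
game_id=15: ✓ → 7238
quarter_sum = 21577 + 9838 + 3441 + 20051 + 7238 = 62145

62145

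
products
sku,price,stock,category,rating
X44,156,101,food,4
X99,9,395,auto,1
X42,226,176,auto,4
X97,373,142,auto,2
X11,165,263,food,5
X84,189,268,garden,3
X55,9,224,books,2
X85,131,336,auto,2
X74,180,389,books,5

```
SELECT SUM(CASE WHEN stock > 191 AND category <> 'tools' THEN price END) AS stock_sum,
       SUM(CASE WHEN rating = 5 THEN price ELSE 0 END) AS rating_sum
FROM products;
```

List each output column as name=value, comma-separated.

[stock_sum: stock > 191 AND category <> 'tools']
sku=X44: ✗
sku=X99: ✓ → 9
sku=X42: ✗
sku=X97: ✗
sku=X11: ✓ → 165
sku=X84: ✓ → 189
sku=X55: ✓ → 9
sku=X85: ✓ → 131
sku=X74: ✓ → 180
stock_sum = 9 + 165 + 189 + 9 + 131 + 180 = 683
—
[rating_sum: rating = 5]
sku=X44: ✗
sku=X99: ✗
sku=X42: ✗
sku=X97: ✗
sku=X11: ✓ → 165
sku=X84: ✗
sku=X55: ✗
sku=X85: ✗
sku=X74: ✓ → 180
rating_sum = 165 + 180 = 345

stock_sum=683, rating_sum=345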